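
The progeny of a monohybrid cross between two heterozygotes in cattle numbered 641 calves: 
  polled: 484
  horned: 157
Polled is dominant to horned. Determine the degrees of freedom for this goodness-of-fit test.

1

For a monohybrid cross between heterozygotes with complete dominance, the expected phenotypic ratio is 3:1.
A goodness-of-fit test with 2 phenotype classes has df = 2 − 1 = 1.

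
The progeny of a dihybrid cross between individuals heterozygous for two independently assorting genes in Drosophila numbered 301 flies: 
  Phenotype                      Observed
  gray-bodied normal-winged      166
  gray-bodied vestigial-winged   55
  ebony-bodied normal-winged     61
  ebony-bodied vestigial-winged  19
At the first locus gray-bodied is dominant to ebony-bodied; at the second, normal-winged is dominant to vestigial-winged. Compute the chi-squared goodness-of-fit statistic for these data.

0.472

A dihybrid F₂ with independent assortment and complete dominance at both loci gives a 9:3:3:1 phenotypic ratio.
Expected counts for N = 301 under a 9:3:3:1 ratio (total parts = 16):
  gray-bodied normal-winged: 301 × 9/16 = 169.3125
  gray-bodied vestigial-winged: 301 × 3/16 = 56.4375
  ebony-bodied normal-winged: 301 × 3/16 = 56.4375
  ebony-bodied vestigial-winged: 301 × 1/16 = 18.8125
χ² = Σ (O − E)² / E
  gray-bodied normal-winged: (166 − 169.3125)² / 169.3125 = 0.0648
  gray-bodied vestigial-winged: (55 − 56.4375)² / 56.4375 = 0.0366
  ebony-bodied normal-winged: (61 − 56.4375)² / 56.4375 = 0.3688
  ebony-bodied vestigial-winged: (19 − 18.8125)² / 18.8125 = 0.0019
χ² = 0.0648 + 0.0366 + 0.3688 + 0.0019 = 0.4721 ≈ 0.472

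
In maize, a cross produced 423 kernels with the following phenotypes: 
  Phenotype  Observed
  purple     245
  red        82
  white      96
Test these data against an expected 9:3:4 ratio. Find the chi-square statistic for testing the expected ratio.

1.200

Under the 9:3:4 hypothesis (Σ ratio = 16, N = 423):
  purple: 423 × 9/16 = 237.9375
  red: 423 × 3/16 = 79.3125
  white: 423 × 4/16 = 105.75
χ² = Σ (O − E)² / E
  purple: (245 − 237.9375)² / 237.9375 = 0.2096
  red: (82 − 79.3125)² / 79.3125 = 0.0911
  white: (96 − 105.75)² / 105.75 = 0.8989
χ² = 0.2096 + 0.0911 + 0.8989 = 1.1996 ≈ 1.200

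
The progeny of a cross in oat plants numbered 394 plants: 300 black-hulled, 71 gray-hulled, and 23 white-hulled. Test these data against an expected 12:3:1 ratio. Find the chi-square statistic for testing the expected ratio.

Under the 12:3:1 hypothesis (Σ ratio = 16, N = 394):
  black-hulled: 394 × 12/16 = 295.5
  gray-hulled: 394 × 3/16 = 73.875
  white-hulled: 394 × 1/16 = 24.625
χ² = Σ (O − E)² / E
  black-hulled: (300 − 295.5)² / 295.5 = 0.0685
  gray-hulled: (71 − 73.875)² / 73.875 = 0.1119
  white-hulled: (23 − 24.625)² / 24.625 = 0.1072
χ² = 0.0685 + 0.1119 + 0.1072 = 0.2876 ≈ 0.288

0.288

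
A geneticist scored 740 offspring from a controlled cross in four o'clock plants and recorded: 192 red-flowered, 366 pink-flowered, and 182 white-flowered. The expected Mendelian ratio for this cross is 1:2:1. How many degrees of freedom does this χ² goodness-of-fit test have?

A goodness-of-fit test with 3 phenotype classes has df = 3 − 1 = 2.

2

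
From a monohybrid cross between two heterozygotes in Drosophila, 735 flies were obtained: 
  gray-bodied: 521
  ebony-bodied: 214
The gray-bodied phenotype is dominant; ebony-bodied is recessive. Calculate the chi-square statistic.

6.640

For a monohybrid cross between heterozygotes with complete dominance, the expected phenotypic ratio is 3:1.
Under the 3:1 hypothesis (Σ ratio = 4, N = 735):
  gray-bodied: 735 × 3/4 = 551.25
  ebony-bodied: 735 × 1/4 = 183.75
χ² = Σ (O − E)² / E
  gray-bodied: (521 − 551.25)² / 551.25 = 1.6600
  ebony-bodied: (214 − 183.75)² / 183.75 = 4.9799
χ² = 1.6600 + 4.9799 = 6.6399 ≈ 6.640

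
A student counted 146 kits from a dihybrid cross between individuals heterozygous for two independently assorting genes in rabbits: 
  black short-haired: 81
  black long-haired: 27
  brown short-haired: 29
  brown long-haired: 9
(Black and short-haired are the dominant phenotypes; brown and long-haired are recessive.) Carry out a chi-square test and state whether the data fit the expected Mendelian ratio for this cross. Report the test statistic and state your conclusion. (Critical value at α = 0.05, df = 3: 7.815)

0.119; consistent

A dihybrid F₂ with independent assortment and complete dominance at both loci gives a 9:3:3:1 phenotypic ratio.
Expected counts for N = 146 under a 9:3:3:1 ratio (total parts = 16):
  black short-haired: 146 × 9/16 = 82.125
  black long-haired: 146 × 3/16 = 27.375
  brown short-haired: 146 × 3/16 = 27.375
  brown long-haired: 146 × 1/16 = 9.125
χ² = Σ (O − E)² / E
  black short-haired: (81 − 82.125)² / 82.125 = 0.0154
  black long-haired: (27 − 27.375)² / 27.375 = 0.0051
  brown short-haired: (29 − 27.375)² / 27.375 = 0.0965
  brown long-haired: (9 − 9.125)² / 9.125 = 0.0017
χ² = 0.0154 + 0.0051 + 0.0965 + 0.0017 = 0.1187 ≈ 0.119
Degrees of freedom = 4 − 1 = 3; critical value at α = 0.05 is 7.815.
Since 0.119 < 7.815, we fail to reject the null hypothesis — the data are consistent with the 9:3:3:1 ratio.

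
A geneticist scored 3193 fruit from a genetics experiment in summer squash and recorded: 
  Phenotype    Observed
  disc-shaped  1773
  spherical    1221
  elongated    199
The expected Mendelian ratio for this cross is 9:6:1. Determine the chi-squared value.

0.764

Expected counts for N = 3193 under a 9:6:1 ratio (total parts = 16):
  disc-shaped: 3193 × 9/16 = 1796.0625
  spherical: 3193 × 6/16 = 1197.375
  elongated: 3193 × 1/16 = 199.5625
χ² = Σ (O − E)² / E
  disc-shaped: (1773 − 1796.0625)² / 1796.0625 = 0.2961
  spherical: (1221 − 1197.375)² / 1197.375 = 0.4661
  elongated: (199 − 199.5625)² / 199.5625 = 0.0016
χ² = 0.2961 + 0.4661 + 0.0016 = 0.7638 ≈ 0.764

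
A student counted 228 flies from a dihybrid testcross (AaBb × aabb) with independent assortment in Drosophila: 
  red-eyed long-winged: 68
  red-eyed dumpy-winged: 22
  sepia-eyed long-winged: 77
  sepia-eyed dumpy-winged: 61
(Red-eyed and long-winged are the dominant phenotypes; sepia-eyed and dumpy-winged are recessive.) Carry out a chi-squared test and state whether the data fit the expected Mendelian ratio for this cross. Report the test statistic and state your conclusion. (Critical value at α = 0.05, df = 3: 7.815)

A dihybrid testcross with independent assortment gives a 1:1:1:1 ratio.
Total ratio parts = 4. Expected numbers out of 228:
  red-eyed long-winged: 228 × 1/4 = 57
  red-eyed dumpy-winged: 228 × 1/4 = 57
  sepia-eyed long-winged: 228 × 1/4 = 57
  sepia-eyed dumpy-winged: 228 × 1/4 = 57
χ² = Σ (O − E)² / E
  red-eyed long-winged: (68 − 57)² / 57 = 2.1228
  red-eyed dumpy-winged: (22 − 57)² / 57 = 21.4912
  sepia-eyed long-winged: (77 − 57)² / 57 = 7.0175
  sepia-eyed dumpy-winged: (61 − 57)² / 57 = 0.2807
χ² = 2.1228 + 21.4912 + 7.0175 + 0.2807 = 30.9122 ≈ 30.912
Degrees of freedom = 4 − 1 = 3; critical value at α = 0.05 is 7.815.
Since 30.912 > 7.815, we reject the null hypothesis — the data do not fit the 1:1:1:1 ratio.

30.912; not consistent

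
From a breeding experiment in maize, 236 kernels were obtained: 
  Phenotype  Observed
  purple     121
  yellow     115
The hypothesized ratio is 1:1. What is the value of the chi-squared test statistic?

The 1:1 ratio has 2 parts, so with N = 236 the expected counts are:
  purple: 236 × 1/2 = 118
  yellow: 236 × 1/2 = 118
χ² = Σ (O − E)² / E
  purple: (121 − 118)² / 118 = 0.0763
  yellow: (115 − 118)² / 118 = 0.0763
χ² = 0.0763 + 0.0763 = 0.1526 ≈ 0.153

0.153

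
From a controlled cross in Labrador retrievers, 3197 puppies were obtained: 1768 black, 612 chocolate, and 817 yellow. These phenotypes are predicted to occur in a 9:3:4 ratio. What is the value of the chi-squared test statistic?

1.168

The 9:3:4 ratio has 16 parts, so with N = 3197 the expected counts are:
  black: 3197 × 9/16 = 1798.3125
  chocolate: 3197 × 3/16 = 599.4375
  yellow: 3197 × 4/16 = 799.25
χ² = Σ (O − E)² / E
  black: (1768 − 1798.3125)² / 1798.3125 = 0.5109
  chocolate: (612 − 599.4375)² / 599.4375 = 0.2633
  yellow: (817 − 799.25)² / 799.25 = 0.3942
χ² = 0.5109 + 0.2633 + 0.3942 = 1.1684 ≈ 1.168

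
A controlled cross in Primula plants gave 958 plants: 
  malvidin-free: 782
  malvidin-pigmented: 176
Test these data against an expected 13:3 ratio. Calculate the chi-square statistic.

Expected counts for N = 958 under a 13:3 ratio (total parts = 16):
  malvidin-free: 958 × 13/16 = 778.375
  malvidin-pigmented: 958 × 3/16 = 179.625
χ² = Σ (O − E)² / E
  malvidin-free: (782 − 778.375)² / 778.375 = 0.0169
  malvidin-pigmented: (176 − 179.625)² / 179.625 = 0.0732
χ² = 0.0169 + 0.0732 = 0.0901 ≈ 0.090

0.090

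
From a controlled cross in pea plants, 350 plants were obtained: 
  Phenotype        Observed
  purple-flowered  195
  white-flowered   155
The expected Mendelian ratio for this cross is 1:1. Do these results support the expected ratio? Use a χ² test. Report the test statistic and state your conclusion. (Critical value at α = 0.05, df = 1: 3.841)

4.571; not consistent

Under the 1:1 hypothesis (Σ ratio = 2, N = 350):
  purple-flowered: 350 × 1/2 = 175
  white-flowered: 350 × 1/2 = 175
χ² = Σ (O − E)² / E
  purple-flowered: (195 − 175)² / 175 = 2.2857
  white-flowered: (155 − 175)² / 175 = 2.2857
χ² = 2.2857 + 2.2857 = 4.5714 ≈ 4.571
Degrees of freedom = 2 − 1 = 1; critical value at α = 0.05 is 3.841.
Since 4.571 > 3.841, we reject the null hypothesis — the data do not fit the 1:1 ratio.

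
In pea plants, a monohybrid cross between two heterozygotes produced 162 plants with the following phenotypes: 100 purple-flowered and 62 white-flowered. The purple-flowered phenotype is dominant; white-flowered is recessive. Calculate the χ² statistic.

15.218

For a monohybrid cross between heterozygotes with complete dominance, the expected phenotypic ratio is 3:1.
Expected counts for N = 162 under a 3:1 ratio (total parts = 4):
  purple-flowered: 162 × 3/4 = 121.5
  white-flowered: 162 × 1/4 = 40.5
χ² = Σ (O − E)² / E
  purple-flowered: (100 − 121.5)² / 121.5 = 3.8045
  white-flowered: (62 − 40.5)² / 40.5 = 11.4136
χ² = 3.8045 + 11.4136 = 15.2181 ≈ 15.218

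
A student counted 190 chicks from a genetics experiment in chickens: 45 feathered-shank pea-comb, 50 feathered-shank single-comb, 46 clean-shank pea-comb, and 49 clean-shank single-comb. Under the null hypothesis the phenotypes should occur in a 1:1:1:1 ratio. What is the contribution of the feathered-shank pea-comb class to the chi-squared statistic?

0.132

Total ratio parts = 4. Expected numbers out of 190:
  feathered-shank pea-comb: 190 × 1/4 = 47.5
  feathered-shank single-comb: 190 × 1/4 = 47.5
  clean-shank pea-comb: 190 × 1/4 = 47.5
  clean-shank single-comb: 190 × 1/4 = 47.5
Contribution of feathered-shank pea-comb: (45 − 47.5)² / 47.5 = 0.1316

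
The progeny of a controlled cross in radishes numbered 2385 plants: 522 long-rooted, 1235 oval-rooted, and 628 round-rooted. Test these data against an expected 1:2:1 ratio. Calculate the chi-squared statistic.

The 1:2:1 ratio has 4 parts, so with N = 2385 the expected counts are:
  long-rooted: 2385 × 1/4 = 596.25
  oval-rooted: 2385 × 2/4 = 1192.5
  round-rooted: 2385 × 1/4 = 596.25
χ² = Σ (O − E)² / E
  long-rooted: (522 − 596.25)² / 596.25 = 9.2462
  oval-rooted: (1235 − 1192.5)² / 1192.5 = 1.5147
  round-rooted: (628 − 596.25)² / 596.25 = 1.6907
χ² = 9.2462 + 1.5147 + 1.6907 = 12.4516 ≈ 12.452

12.452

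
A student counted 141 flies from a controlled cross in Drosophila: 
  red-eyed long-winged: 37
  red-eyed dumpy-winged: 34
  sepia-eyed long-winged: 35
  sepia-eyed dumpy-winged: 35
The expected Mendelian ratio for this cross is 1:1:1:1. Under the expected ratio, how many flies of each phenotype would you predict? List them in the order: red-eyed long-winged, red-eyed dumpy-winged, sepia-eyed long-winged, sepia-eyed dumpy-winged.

35.25, 35.25, 35.25, 35.25

Under the 1:1:1:1 hypothesis (Σ ratio = 4, N = 141):
  red-eyed long-winged: 141 × 1/4 = 35.25
  red-eyed dumpy-winged: 141 × 1/4 = 35.25
  sepia-eyed long-winged: 141 × 1/4 = 35.25
  sepia-eyed dumpy-winged: 141 × 1/4 = 35.25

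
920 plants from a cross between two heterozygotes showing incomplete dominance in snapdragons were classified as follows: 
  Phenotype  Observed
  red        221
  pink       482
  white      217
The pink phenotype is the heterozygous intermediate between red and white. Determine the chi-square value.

With incomplete dominance, a heterozygote × heterozygote cross gives a 1:2:1 phenotypic ratio.
The 1:2:1 ratio has 4 parts, so with N = 920 the expected counts are:
  red: 920 × 1/4 = 230
  pink: 920 × 2/4 = 460
  white: 920 × 1/4 = 230
χ² = Σ (O − E)² / E
  red: (221 − 230)² / 230 = 0.3522
  pink: (482 − 460)² / 460 = 1.0522
  white: (217 − 230)² / 230 = 0.7348
χ² = 0.3522 + 1.0522 + 0.7348 = 2.1392 ≈ 2.139

2.139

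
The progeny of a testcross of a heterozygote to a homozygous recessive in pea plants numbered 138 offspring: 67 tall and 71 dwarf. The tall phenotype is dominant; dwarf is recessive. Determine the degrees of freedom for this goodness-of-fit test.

1

A testcross of a heterozygote (Aa × aa) gives a 1:1 phenotypic ratio.
A goodness-of-fit test with 2 phenotype classes has df = 2 − 1 = 1.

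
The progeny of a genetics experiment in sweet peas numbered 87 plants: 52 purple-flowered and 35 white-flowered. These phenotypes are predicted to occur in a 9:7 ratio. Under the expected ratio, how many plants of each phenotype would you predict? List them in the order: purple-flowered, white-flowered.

48.9375, 38.0625

Expected counts for N = 87 under a 9:7 ratio (total parts = 16):
  purple-flowered: 87 × 9/16 = 48.9375
  white-flowered: 87 × 7/16 = 38.0625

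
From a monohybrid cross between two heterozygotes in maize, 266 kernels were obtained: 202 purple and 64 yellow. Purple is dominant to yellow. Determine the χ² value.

For a monohybrid cross between heterozygotes with complete dominance, the expected phenotypic ratio is 3:1.
Total ratio parts = 4. Expected numbers out of 266:
  purple: 266 × 3/4 = 199.5
  yellow: 266 × 1/4 = 66.5
χ² = Σ (O − E)² / E
  purple: (202 − 199.5)² / 199.5 = 0.0313
  yellow: (64 − 66.5)² / 66.5 = 0.0940
χ² = 0.0313 + 0.0940 = 0.1253 ≈ 0.125

0.125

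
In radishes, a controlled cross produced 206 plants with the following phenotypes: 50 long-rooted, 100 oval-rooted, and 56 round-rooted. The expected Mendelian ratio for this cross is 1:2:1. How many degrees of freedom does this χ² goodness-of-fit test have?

2

A goodness-of-fit test with 3 phenotype classes has df = 3 − 1 = 2.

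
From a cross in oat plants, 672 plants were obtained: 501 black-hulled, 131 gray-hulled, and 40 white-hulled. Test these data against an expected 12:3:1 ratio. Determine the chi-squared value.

The 12:3:1 ratio has 16 parts, so with N = 672 the expected counts are:
  black-hulled: 672 × 12/16 = 504
  gray-hulled: 672 × 3/16 = 126
  white-hulled: 672 × 1/16 = 42
χ² = Σ (O − E)² / E
  black-hulled: (501 − 504)² / 504 = 0.0179
  gray-hulled: (131 − 126)² / 126 = 0.1984
  white-hulled: (40 − 42)² / 42 = 0.0952
χ² = 0.0179 + 0.1984 + 0.0952 = 0.3115 ≈ 0.312

0.312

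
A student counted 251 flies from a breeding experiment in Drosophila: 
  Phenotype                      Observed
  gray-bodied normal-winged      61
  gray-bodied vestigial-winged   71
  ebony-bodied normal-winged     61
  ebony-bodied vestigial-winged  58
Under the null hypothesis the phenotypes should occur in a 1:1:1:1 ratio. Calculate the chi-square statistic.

1.542

The 1:1:1:1 ratio has 4 parts, so with N = 251 the expected counts are:
  gray-bodied normal-winged: 251 × 1/4 = 62.75
  gray-bodied vestigial-winged: 251 × 1/4 = 62.75
  ebony-bodied normal-winged: 251 × 1/4 = 62.75
  ebony-bodied vestigial-winged: 251 × 1/4 = 62.75
χ² = Σ (O − E)² / E
  gray-bodied normal-winged: (61 − 62.75)² / 62.75 = 0.0488
  gray-bodied vestigial-winged: (71 − 62.75)² / 62.75 = 1.0847
  ebony-bodied normal-winged: (61 − 62.75)² / 62.75 = 0.0488
  ebony-bodied vestigial-winged: (58 − 62.75)² / 62.75 = 0.3596
χ² = 0.0488 + 1.0847 + 0.0488 + 0.3596 = 1.5419 ≈ 1.542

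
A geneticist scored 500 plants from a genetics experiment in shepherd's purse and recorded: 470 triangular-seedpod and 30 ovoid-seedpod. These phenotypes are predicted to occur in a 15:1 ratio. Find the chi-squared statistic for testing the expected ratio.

0.053

Total ratio parts = 16. Expected numbers out of 500:
  triangular-seedpod: 500 × 15/16 = 468.75
  ovoid-seedpod: 500 × 1/16 = 31.25
χ² = Σ (O − E)² / E
  triangular-seedpod: (470 − 468.75)² / 468.75 = 0.0033
  ovoid-seedpod: (30 − 31.25)² / 31.25 = 0.0500
χ² = 0.0033 + 0.0500 = 0.0533 ≈ 0.053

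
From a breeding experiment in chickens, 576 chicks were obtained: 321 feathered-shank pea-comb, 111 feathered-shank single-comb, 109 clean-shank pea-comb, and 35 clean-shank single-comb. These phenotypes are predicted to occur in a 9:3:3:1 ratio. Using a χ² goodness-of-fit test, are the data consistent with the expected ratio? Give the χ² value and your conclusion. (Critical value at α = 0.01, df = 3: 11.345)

0.148; consistent

Expected counts for N = 576 under a 9:3:3:1 ratio (total parts = 16):
  feathered-shank pea-comb: 576 × 9/16 = 324
  feathered-shank single-comb: 576 × 3/16 = 108
  clean-shank pea-comb: 576 × 3/16 = 108
  clean-shank single-comb: 576 × 1/16 = 36
χ² = Σ (O − E)² / E
  feathered-shank pea-comb: (321 − 324)² / 324 = 0.0278
  feathered-shank single-comb: (111 − 108)² / 108 = 0.0833
  clean-shank pea-comb: (109 − 108)² / 108 = 0.0093
  clean-shank single-comb: (35 − 36)² / 36 = 0.0278
χ² = 0.0278 + 0.0833 + 0.0093 + 0.0278 = 0.1482 ≈ 0.148
Degrees of freedom = 4 − 1 = 3; critical value at α = 0.01 is 11.345.
Since 0.148 < 11.345, we fail to reject the null hypothesis — the data are consistent with the 9:3:3:1 ratio.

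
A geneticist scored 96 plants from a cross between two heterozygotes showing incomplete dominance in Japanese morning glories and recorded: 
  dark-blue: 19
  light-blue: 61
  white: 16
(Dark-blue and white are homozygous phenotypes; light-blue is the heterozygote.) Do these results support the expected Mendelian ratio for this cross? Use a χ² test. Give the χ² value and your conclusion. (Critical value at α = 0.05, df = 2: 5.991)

7.229; not consistent

With incomplete dominance, a heterozygote × heterozygote cross gives a 1:2:1 phenotypic ratio.
The 1:2:1 ratio has 4 parts, so with N = 96 the expected counts are:
  dark-blue: 96 × 1/4 = 24
  light-blue: 96 × 2/4 = 48
  white: 96 × 1/4 = 24
χ² = Σ (O − E)² / E
  dark-blue: (19 − 24)² / 24 = 1.0417
  light-blue: (61 − 48)² / 48 = 3.5208
  white: (16 − 24)² / 24 = 2.6667
χ² = 1.0417 + 3.5208 + 2.6667 = 7.2292 ≈ 7.229
Degrees of freedom = 3 − 1 = 2; critical value at α = 0.05 is 5.991.
Since 7.229 > 5.991, we reject the null hypothesis — the data do not fit the 1:2:1 ratio.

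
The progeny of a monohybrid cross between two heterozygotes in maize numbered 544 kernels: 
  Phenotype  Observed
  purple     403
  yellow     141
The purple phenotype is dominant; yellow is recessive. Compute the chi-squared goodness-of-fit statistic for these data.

0.245

For a monohybrid cross between heterozygotes with complete dominance, the expected phenotypic ratio is 3:1.
Expected counts for N = 544 under a 3:1 ratio (total parts = 4):
  purple: 544 × 3/4 = 408
  yellow: 544 × 1/4 = 136
χ² = Σ (O − E)² / E
  purple: (403 − 408)² / 408 = 0.0613
  yellow: (141 − 136)² / 136 = 0.1838
χ² = 0.0613 + 0.1838 = 0.2451 ≈ 0.245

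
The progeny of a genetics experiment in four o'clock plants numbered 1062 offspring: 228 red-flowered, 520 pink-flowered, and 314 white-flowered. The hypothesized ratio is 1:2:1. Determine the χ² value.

Expected counts for N = 1062 under a 1:2:1 ratio (total parts = 4):
  red-flowered: 1062 × 1/4 = 265.5
  pink-flowered: 1062 × 2/4 = 531
  white-flowered: 1062 × 1/4 = 265.5
χ² = Σ (O − E)² / E
  red-flowered: (228 − 265.5)² / 265.5 = 5.2966
  pink-flowered: (520 − 531)² / 531 = 0.2279
  white-flowered: (314 − 265.5)² / 265.5 = 8.8597
χ² = 5.2966 + 0.2279 + 8.8597 = 14.3842 ≈ 14.384

14.384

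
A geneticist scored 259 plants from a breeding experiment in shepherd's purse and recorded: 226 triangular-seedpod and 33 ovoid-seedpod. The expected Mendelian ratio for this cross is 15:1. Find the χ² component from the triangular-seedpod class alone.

1.164

Expected counts for N = 259 under a 15:1 ratio (total parts = 16):
  triangular-seedpod: 259 × 15/16 = 242.8125
  ovoid-seedpod: 259 × 1/16 = 16.1875
Contribution of triangular-seedpod: (226 − 242.8125)² / 242.8125 = 1.1641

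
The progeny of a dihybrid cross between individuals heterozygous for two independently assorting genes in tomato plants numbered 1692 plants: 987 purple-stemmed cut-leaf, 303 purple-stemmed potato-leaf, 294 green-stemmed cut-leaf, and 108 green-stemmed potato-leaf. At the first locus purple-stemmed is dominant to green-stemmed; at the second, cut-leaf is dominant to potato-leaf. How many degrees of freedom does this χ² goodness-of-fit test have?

A dihybrid F₂ with independent assortment and complete dominance at both loci gives a 9:3:3:1 phenotypic ratio.
A goodness-of-fit test with 4 phenotype classes has df = 4 − 1 = 3.

3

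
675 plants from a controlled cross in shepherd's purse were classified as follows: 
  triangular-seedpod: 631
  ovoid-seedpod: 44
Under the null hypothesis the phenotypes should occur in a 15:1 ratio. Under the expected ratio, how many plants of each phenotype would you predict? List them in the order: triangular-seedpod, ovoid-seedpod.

632.8125, 42.1875

Expected counts for N = 675 under a 15:1 ratio (total parts = 16):
  triangular-seedpod: 675 × 15/16 = 632.8125
  ovoid-seedpod: 675 × 1/16 = 42.1875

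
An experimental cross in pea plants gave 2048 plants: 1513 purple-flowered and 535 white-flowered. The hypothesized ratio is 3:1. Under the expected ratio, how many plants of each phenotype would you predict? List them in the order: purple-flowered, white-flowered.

1536, 512

The 3:1 ratio has 4 parts, so with N = 2048 the expected counts are:
  purple-flowered: 2048 × 3/4 = 1536
  white-flowered: 2048 × 1/4 = 512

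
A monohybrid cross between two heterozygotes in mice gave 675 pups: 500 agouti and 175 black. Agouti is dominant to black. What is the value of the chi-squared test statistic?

0.309

For a monohybrid cross between heterozygotes with complete dominance, the expected phenotypic ratio is 3:1.
The 3:1 ratio has 4 parts, so with N = 675 the expected counts are:
  agouti: 675 × 3/4 = 506.25
  black: 675 × 1/4 = 168.75
χ² = Σ (O − E)² / E
  agouti: (500 − 506.25)² / 506.25 = 0.0772
  black: (175 − 168.75)² / 168.75 = 0.2315
χ² = 0.0772 + 0.2315 = 0.3087 ≈ 0.309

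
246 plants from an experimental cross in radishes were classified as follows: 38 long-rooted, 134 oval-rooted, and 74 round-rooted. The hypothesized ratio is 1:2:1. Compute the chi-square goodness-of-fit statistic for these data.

Under the 1:2:1 hypothesis (Σ ratio = 4, N = 246):
  long-rooted: 246 × 1/4 = 61.5
  oval-rooted: 246 × 2/4 = 123
  round-rooted: 246 × 1/4 = 61.5
χ² = Σ (O − E)² / E
  long-rooted: (38 − 61.5)² / 61.5 = 8.9797
  oval-rooted: (134 − 123)² / 123 = 0.9837
  round-rooted: (74 − 61.5)² / 61.5 = 2.5407
χ² = 8.9797 + 0.9837 + 2.5407 = 12.5041 ≈ 12.504

12.504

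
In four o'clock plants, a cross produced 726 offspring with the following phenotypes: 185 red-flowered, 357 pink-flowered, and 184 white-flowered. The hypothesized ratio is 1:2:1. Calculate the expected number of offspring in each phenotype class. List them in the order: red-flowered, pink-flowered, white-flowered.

Total ratio parts = 4. Expected numbers out of 726:
  red-flowered: 726 × 1/4 = 181.5
  pink-flowered: 726 × 2/4 = 363
  white-flowered: 726 × 1/4 = 181.5

181.5, 363, 181.5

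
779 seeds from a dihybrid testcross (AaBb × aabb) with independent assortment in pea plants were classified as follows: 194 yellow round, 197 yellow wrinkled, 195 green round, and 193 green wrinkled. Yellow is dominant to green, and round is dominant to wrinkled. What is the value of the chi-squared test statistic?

A dihybrid testcross with independent assortment gives a 1:1:1:1 ratio.
The 1:1:1:1 ratio has 4 parts, so with N = 779 the expected counts are:
  yellow round: 779 × 1/4 = 194.75
  yellow wrinkled: 779 × 1/4 = 194.75
  green round: 779 × 1/4 = 194.75
  green wrinkled: 779 × 1/4 = 194.75
χ² = Σ (O − E)² / E
  yellow round: (194 − 194.75)² / 194.75 = 0.0029
  yellow wrinkled: (197 − 194.75)² / 194.75 = 0.0260
  green round: (195 − 194.75)² / 194.75 = 0.0003
  green wrinkled: (193 − 194.75)² / 194.75 = 0.0157
χ² = 0.0029 + 0.0260 + 0.0003 + 0.0157 = 0.0449 ≈ 0.045

0.045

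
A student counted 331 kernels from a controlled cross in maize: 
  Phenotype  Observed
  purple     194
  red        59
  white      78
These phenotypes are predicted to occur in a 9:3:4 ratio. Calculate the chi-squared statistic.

0.752

Expected counts for N = 331 under a 9:3:4 ratio (total parts = 16):
  purple: 331 × 9/16 = 186.1875
  red: 331 × 3/16 = 62.0625
  white: 331 × 4/16 = 82.75
χ² = Σ (O − E)² / E
  purple: (194 − 186.1875)² / 186.1875 = 0.3278
  red: (59 − 62.0625)² / 62.0625 = 0.1511
  white: (78 − 82.75)² / 82.75 = 0.2727
χ² = 0.3278 + 0.1511 + 0.2727 = 0.7516 ≈ 0.752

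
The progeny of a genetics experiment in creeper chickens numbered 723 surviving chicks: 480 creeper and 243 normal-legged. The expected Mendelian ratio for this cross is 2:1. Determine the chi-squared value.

Expected counts for N = 723 under a 2:1 ratio (total parts = 3):
  creeper: 723 × 2/3 = 482
  normal-legged: 723 × 1/3 = 241
χ² = Σ (O − E)² / E
  creeper: (480 − 482)² / 482 = 0.0083
  normal-legged: (243 − 241)² / 241 = 0.0166
χ² = 0.0083 + 0.0166 = 0.0249 ≈ 0.025

0.025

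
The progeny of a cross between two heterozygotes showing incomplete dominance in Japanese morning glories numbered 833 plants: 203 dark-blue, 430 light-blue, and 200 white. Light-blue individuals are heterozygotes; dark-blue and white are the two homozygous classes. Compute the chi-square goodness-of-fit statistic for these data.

With incomplete dominance, a heterozygote × heterozygote cross gives a 1:2:1 phenotypic ratio.
Total ratio parts = 4. Expected numbers out of 833:
  dark-blue: 833 × 1/4 = 208.25
  light-blue: 833 × 2/4 = 416.5
  white: 833 × 1/4 = 208.25
χ² = Σ (O − E)² / E
  dark-blue: (203 − 208.25)² / 208.25 = 0.1324
  light-blue: (430 − 416.5)² / 416.5 = 0.4376
  white: (200 − 208.25)² / 208.25 = 0.3268
χ² = 0.1324 + 0.4376 + 0.3268 = 0.8968 ≈ 0.897

0.897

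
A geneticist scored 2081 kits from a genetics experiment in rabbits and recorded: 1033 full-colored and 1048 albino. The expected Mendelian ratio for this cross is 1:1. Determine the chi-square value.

0.108

Expected counts for N = 2081 under a 1:1 ratio (total parts = 2):
  full-colored: 2081 × 1/2 = 1040.5
  albino: 2081 × 1/2 = 1040.5
χ² = Σ (O − E)² / E
  full-colored: (1033 − 1040.5)² / 1040.5 = 0.0541
  albino: (1048 − 1040.5)² / 1040.5 = 0.0541
χ² = 0.0541 + 0.0541 = 0.1082 ≈ 0.108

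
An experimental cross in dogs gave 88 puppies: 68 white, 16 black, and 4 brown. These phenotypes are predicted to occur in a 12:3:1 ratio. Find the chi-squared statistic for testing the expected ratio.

Under the 12:3:1 hypothesis (Σ ratio = 16, N = 88):
  white: 88 × 12/16 = 66
  black: 88 × 3/16 = 16.5
  brown: 88 × 1/16 = 5.5
χ² = Σ (O − E)² / E
  white: (68 − 66)² / 66 = 0.0606
  black: (16 − 16.5)² / 16.5 = 0.0152
  brown: (4 − 5.5)² / 5.5 = 0.4091
χ² = 0.0606 + 0.0152 + 0.4091 = 0.4849 ≈ 0.485

0.485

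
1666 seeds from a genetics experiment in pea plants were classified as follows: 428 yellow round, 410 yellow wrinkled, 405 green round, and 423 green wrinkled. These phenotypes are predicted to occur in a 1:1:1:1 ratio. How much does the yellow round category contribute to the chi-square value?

Expected counts for N = 1666 under a 1:1:1:1 ratio (total parts = 4):
  yellow round: 1666 × 1/4 = 416.5
  yellow wrinkled: 1666 × 1/4 = 416.5
  green round: 1666 × 1/4 = 416.5
  green wrinkled: 1666 × 1/4 = 416.5
Contribution of yellow round: (428 − 416.5)² / 416.5 = 0.3175

0.318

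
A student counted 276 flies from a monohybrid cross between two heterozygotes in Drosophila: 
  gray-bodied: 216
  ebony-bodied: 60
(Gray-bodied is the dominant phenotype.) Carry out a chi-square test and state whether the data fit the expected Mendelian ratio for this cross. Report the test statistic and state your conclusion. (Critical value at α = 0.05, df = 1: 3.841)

1.565; consistent

For a monohybrid cross between heterozygotes with complete dominance, the expected phenotypic ratio is 3:1.
Under the 3:1 hypothesis (Σ ratio = 4, N = 276):
  gray-bodied: 276 × 3/4 = 207
  ebony-bodied: 276 × 1/4 = 69
χ² = Σ (O − E)² / E
  gray-bodied: (216 − 207)² / 207 = 0.3913
  ebony-bodied: (60 − 69)² / 69 = 1.1739
χ² = 0.3913 + 1.1739 = 1.5652 ≈ 1.565
Degrees of freedom = 2 − 1 = 1; critical value at α = 0.05 is 3.841.
Since 1.565 < 3.841, we fail to reject the null hypothesis — the data are consistent with the 3:1 ratio.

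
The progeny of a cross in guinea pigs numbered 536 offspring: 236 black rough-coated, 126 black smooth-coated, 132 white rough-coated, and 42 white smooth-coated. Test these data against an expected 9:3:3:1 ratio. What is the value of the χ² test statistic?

Under the 9:3:3:1 hypothesis (Σ ratio = 16, N = 536):
  black rough-coated: 536 × 9/16 = 301.5
  black smooth-coated: 536 × 3/16 = 100.5
  white rough-coated: 536 × 3/16 = 100.5
  white smooth-coated: 536 × 1/16 = 33.5
χ² = Σ (O − E)² / E
  black rough-coated: (236 − 301.5)² / 301.5 = 14.2297
  black smooth-coated: (126 − 100.5)² / 100.5 = 6.4701
  white rough-coated: (132 − 100.5)² / 100.5 = 9.8731
  white smooth-coated: (42 − 33.5)² / 33.5 = 2.1567
χ² = 14.2297 + 6.4701 + 9.8731 + 2.1567 = 32.7296 ≈ 32.730

32.730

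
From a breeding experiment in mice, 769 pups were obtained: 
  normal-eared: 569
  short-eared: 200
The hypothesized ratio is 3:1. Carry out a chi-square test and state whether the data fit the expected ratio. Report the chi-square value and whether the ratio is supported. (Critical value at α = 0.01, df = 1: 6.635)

The 3:1 ratio has 4 parts, so with N = 769 the expected counts are:
  normal-eared: 769 × 3/4 = 576.75
  short-eared: 769 × 1/4 = 192.25
χ² = Σ (O − E)² / E
  normal-eared: (569 − 576.75)² / 576.75 = 0.1041
  short-eared: (200 − 192.25)² / 192.25 = 0.3124
χ² = 0.1041 + 0.3124 = 0.4165 ≈ 0.417
Degrees of freedom = 2 − 1 = 1; critical value at α = 0.01 is 6.635.
Since 0.417 < 6.635, we fail to reject the null hypothesis — the data are consistent with the 3:1 ratio.

0.417; consistent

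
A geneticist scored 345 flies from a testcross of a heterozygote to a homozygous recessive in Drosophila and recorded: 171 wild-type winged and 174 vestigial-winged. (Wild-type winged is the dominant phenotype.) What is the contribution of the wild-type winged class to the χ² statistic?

0.013

A testcross of a heterozygote (Aa × aa) gives a 1:1 phenotypic ratio.
Total ratio parts = 2. Expected numbers out of 345:
  wild-type winged: 345 × 1/2 = 172.5
  vestigial-winged: 345 × 1/2 = 172.5
Contribution of wild-type winged: (171 − 172.5)² / 172.5 = 0.0130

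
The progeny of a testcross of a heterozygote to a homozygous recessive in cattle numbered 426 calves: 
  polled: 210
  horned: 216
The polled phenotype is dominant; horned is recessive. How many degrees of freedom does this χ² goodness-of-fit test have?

1

A testcross of a heterozygote (Aa × aa) gives a 1:1 phenotypic ratio.
A goodness-of-fit test with 2 phenotype classes has df = 2 − 1 = 1.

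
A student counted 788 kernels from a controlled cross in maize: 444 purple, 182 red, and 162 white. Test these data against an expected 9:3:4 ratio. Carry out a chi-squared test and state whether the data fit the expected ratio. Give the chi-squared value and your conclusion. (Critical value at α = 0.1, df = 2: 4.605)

Under the 9:3:4 hypothesis (Σ ratio = 16, N = 788):
  purple: 788 × 9/16 = 443.25
  red: 788 × 3/16 = 147.75
  white: 788 × 4/16 = 197
χ² = Σ (O − E)² / E
  purple: (444 − 443.25)² / 443.25 = 0.0013
  red: (182 − 147.75)² / 147.75 = 7.9395
  white: (162 − 197)² / 197 = 6.2183
χ² = 0.0013 + 7.9395 + 6.2183 = 14.1591 ≈ 14.159
Degrees of freedom = 3 − 1 = 2; critical value at α = 0.1 is 4.605.
Since 14.159 > 4.605, we reject the null hypothesis — the data do not fit the 9:3:4 ratio.

14.159; not consistent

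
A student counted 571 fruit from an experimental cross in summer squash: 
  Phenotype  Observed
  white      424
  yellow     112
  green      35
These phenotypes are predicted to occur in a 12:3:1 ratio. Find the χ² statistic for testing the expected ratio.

0.283

Total ratio parts = 16. Expected numbers out of 571:
  white: 571 × 12/16 = 428.25
  yellow: 571 × 3/16 = 107.0625
  green: 571 × 1/16 = 35.6875
χ² = Σ (O − E)² / E
  white: (424 − 428.25)² / 428.25 = 0.0422
  yellow: (112 − 107.0625)² / 107.0625 = 0.2277
  green: (35 − 35.6875)² / 35.6875 = 0.0132
χ² = 0.0422 + 0.2277 + 0.0132 = 0.2831 ≈ 0.283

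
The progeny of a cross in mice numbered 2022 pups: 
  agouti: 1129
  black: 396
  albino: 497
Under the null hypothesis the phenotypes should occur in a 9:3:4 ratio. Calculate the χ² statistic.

0.956

Under the 9:3:4 hypothesis (Σ ratio = 16, N = 2022):
  agouti: 2022 × 9/16 = 1137.375
  black: 2022 × 3/16 = 379.125
  albino: 2022 × 4/16 = 505.5
χ² = Σ (O − E)² / E
  agouti: (1129 − 1137.375)² / 1137.375 = 0.0617
  black: (396 − 379.125)² / 379.125 = 0.7511
  albino: (497 − 505.5)² / 505.5 = 0.1429
χ² = 0.0617 + 0.7511 + 0.1429 = 0.9557 ≈ 0.956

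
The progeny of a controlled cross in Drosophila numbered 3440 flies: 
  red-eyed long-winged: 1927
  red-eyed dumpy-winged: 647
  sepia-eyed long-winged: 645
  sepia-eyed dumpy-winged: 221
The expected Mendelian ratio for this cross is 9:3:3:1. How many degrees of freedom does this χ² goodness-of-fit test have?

3

A goodness-of-fit test with 4 phenotype classes has df = 4 − 1 = 3.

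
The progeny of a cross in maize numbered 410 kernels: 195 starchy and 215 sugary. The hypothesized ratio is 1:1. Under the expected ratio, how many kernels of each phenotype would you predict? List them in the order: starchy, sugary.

Total ratio parts = 2. Expected numbers out of 410:
  starchy: 410 × 1/2 = 205
  sugary: 410 × 1/2 = 205

205, 205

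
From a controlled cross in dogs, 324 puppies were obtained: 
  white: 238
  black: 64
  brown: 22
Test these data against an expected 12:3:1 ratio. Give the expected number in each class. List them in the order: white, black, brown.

243, 60.75, 20.25

Under the 12:3:1 hypothesis (Σ ratio = 16, N = 324):
  white: 324 × 12/16 = 243
  black: 324 × 3/16 = 60.75
  brown: 324 × 1/16 = 20.25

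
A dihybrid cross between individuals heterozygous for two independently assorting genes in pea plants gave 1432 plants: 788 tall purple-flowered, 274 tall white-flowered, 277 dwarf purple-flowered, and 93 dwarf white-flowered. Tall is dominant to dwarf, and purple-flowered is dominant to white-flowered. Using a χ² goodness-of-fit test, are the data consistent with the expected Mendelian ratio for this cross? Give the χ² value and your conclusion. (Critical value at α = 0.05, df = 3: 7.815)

A dihybrid F₂ with independent assortment and complete dominance at both loci gives a 9:3:3:1 phenotypic ratio.
Under the 9:3:3:1 hypothesis (Σ ratio = 16, N = 1432):
  tall purple-flowered: 1432 × 9/16 = 805.5
  tall white-flowered: 1432 × 3/16 = 268.5
  dwarf purple-flowered: 1432 × 3/16 = 268.5
  dwarf white-flowered: 1432 × 1/16 = 89.5
χ² = Σ (O − E)² / E
  tall purple-flowered: (788 − 805.5)² / 805.5 = 0.3802
  tall white-flowered: (274 − 268.5)² / 268.5 = 0.1127
  dwarf purple-flowered: (277 − 268.5)² / 268.5 = 0.2691
  dwarf white-flowered: (93 − 89.5)² / 89.5 = 0.1369
χ² = 0.3802 + 0.1127 + 0.2691 + 0.1369 = 0.8989 ≈ 0.899
Degrees of freedom = 4 − 1 = 3; critical value at α = 0.05 is 7.815.
Since 0.899 < 7.815, we fail to reject the null hypothesis — the data are consistent with the 9:3:3:1 ratio.

0.899; consistent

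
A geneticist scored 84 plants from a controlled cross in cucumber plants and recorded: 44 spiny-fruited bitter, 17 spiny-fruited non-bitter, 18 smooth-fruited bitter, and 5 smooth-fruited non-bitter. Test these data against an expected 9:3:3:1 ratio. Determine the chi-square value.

Under the 9:3:3:1 hypothesis (Σ ratio = 16, N = 84):
  spiny-fruited bitter: 84 × 9/16 = 47.25
  spiny-fruited non-bitter: 84 × 3/16 = 15.75
  smooth-fruited bitter: 84 × 3/16 = 15.75
  smooth-fruited non-bitter: 84 × 1/16 = 5.25
χ² = Σ (O − E)² / E
  spiny-fruited bitter: (44 − 47.25)² / 47.25 = 0.2235
  spiny-fruited non-bitter: (17 − 15.75)² / 15.75 = 0.0992
  smooth-fruited bitter: (18 − 15.75)² / 15.75 = 0.3214
  smooth-fruited non-bitter: (5 − 5.25)² / 5.25 = 0.0119
χ² = 0.2235 + 0.0992 + 0.3214 + 0.0119 = 0.656

0.656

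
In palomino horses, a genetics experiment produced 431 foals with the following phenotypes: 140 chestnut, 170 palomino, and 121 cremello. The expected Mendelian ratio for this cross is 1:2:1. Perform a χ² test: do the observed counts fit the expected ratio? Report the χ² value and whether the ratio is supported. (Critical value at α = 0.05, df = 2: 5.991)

20.889; not consistent

Under the 1:2:1 hypothesis (Σ ratio = 4, N = 431):
  chestnut: 431 × 1/4 = 107.75
  palomino: 431 × 2/4 = 215.5
  cremello: 431 × 1/4 = 107.75
χ² = Σ (O − E)² / E
  chestnut: (140 − 107.75)² / 107.75 = 9.6526
  palomino: (170 − 215.5)² / 215.5 = 9.6067
  cremello: (121 − 107.75)² / 107.75 = 1.6294
χ² = 9.6526 + 9.6067 + 1.6294 = 20.8887 ≈ 20.889
Degrees of freedom = 3 − 1 = 2; critical value at α = 0.05 is 5.991.
Since 20.889 > 5.991, we reject the null hypothesis — the data do not fit the 1:2:1 ratio.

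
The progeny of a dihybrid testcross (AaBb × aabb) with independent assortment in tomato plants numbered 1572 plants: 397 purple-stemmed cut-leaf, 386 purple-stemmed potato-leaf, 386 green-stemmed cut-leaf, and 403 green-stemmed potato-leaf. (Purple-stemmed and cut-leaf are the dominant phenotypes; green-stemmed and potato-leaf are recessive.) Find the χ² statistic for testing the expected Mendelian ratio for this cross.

0.545

A dihybrid testcross with independent assortment gives a 1:1:1:1 ratio.
Expected counts for N = 1572 under a 1:1:1:1 ratio (total parts = 4):
  purple-stemmed cut-leaf: 1572 × 1/4 = 393
  purple-stemmed potato-leaf: 1572 × 1/4 = 393
  green-stemmed cut-leaf: 1572 × 1/4 = 393
  green-stemmed potato-leaf: 1572 × 1/4 = 393
χ² = Σ (O − E)² / E
  purple-stemmed cut-leaf: (397 − 393)² / 393 = 0.0407
  purple-stemmed potato-leaf: (386 − 393)² / 393 = 0.1247
  green-stemmed cut-leaf: (386 − 393)² / 393 = 0.1247
  green-stemmed potato-leaf: (403 − 393)² / 393 = 0.2545
χ² = 0.0407 + 0.1247 + 0.1247 + 0.2545 = 0.5446 ≈ 0.545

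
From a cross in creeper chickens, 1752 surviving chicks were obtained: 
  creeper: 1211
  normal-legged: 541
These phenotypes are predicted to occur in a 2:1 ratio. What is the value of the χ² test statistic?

4.749

Expected counts for N = 1752 under a 2:1 ratio (total parts = 3):
  creeper: 1752 × 2/3 = 1168
  normal-legged: 1752 × 1/3 = 584
χ² = Σ (O − E)² / E
  creeper: (1211 − 1168)² / 1168 = 1.5830
  normal-legged: (541 − 584)² / 584 = 3.1661
χ² = 1.5830 + 3.1661 = 4.7491 ≈ 4.749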